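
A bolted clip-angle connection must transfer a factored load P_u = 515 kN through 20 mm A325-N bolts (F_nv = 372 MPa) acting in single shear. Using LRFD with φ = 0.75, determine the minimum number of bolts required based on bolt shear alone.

6 bolts

A_b = π·20²/4 = 314.2 mm².
Per-bolt design strength φR_n = 0.75 × 372 × 314.2 × 1 / 1000 = 87.65 kN.
n ≥ 515 / 87.65 = 5.876 → use 6 bolts.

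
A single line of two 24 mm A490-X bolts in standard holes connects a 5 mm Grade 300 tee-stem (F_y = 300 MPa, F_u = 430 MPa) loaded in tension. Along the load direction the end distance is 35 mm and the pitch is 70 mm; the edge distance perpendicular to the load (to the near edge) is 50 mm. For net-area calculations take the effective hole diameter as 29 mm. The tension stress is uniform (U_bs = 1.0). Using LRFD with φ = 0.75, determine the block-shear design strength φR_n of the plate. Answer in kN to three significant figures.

117 kN

Shear plane L_v = 35 + 1·70 = 105 mm; A_gv = 105 × 5 = 525 mm².
A_nv = (105 − 1.5·29) × 5 = 307.5 mm².
A_nt = (50 − 0.5·29) × 5 = 177.5 mm².
0.6 F_u A_nv = 79.34 kN; 0.6 F_y A_gv = 94.5 kN → shear rupture governs the shear term.
R_n = 79.34 + 1.0 × 430 × 177.5 / 1000 = 155.7 kN.
Design strength φR_n = 0.75 × 155.7 = 117 kN.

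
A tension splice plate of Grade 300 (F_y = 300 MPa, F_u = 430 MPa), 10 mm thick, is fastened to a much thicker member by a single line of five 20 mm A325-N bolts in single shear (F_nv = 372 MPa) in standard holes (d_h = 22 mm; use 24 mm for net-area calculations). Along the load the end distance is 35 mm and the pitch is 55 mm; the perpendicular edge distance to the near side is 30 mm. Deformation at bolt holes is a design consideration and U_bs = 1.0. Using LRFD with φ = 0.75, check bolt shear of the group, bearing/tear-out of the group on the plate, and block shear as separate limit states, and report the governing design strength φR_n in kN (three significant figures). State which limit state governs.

342 kN (block shear governs)

Bolt shear: A_b = π·20²/4 = 314.2 mm²; R_n = 372 × 314.2 × 5 × 1 / 1000 = 584.3 kN → 0.75 × 584.3 = 438 kN.
Bearing: edge l_c = 24, r_n = 123.8 kN; interior l_c = 33, r_n = 170.3 kN; R_n = 123.8 + 4·170.3 = 805 kN → 604 kN.
Block shear: A_gv = 2550, A_nv = 1470, A_nt = 180 mm²; R_n = min(0.6F_uA_nv, 0.6F_yA_gv) + U_bs·F_u·A_nt = 456.7 kN → 342 kN.
Block shear governs: 342 kN.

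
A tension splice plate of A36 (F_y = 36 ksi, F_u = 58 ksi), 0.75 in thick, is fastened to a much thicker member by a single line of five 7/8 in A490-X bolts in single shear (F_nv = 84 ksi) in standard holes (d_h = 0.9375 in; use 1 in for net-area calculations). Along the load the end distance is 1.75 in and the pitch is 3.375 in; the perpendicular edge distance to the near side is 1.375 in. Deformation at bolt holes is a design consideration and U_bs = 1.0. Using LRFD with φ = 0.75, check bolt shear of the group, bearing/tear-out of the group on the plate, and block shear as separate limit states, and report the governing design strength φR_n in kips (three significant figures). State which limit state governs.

189 kips (bolt shear governs)

Bolt shear: A_b = π·0.875²/4 = 0.6013 in²; R_n = 84 × 0.6013 × 5 × 1 = 252.6 kips → 0.75 × 252.6 = 189 kips.
Bearing: edge l_c = 1.281, r_n = 66.88 kips; interior l_c = 2.438, r_n = 91.35 kips; R_n = 66.88 + 4·91.35 = 432.3 kips → 324 kips.
Block shear: A_gv = 11.44, A_nv = 8.062, A_nt = 0.6562 in²; R_n = min(0.6F_uA_nv, 0.6F_yA_gv) + U_bs·F_u·A_nt = 285.1 kips → 214 kips.
Bolt shear governs: 189 kips.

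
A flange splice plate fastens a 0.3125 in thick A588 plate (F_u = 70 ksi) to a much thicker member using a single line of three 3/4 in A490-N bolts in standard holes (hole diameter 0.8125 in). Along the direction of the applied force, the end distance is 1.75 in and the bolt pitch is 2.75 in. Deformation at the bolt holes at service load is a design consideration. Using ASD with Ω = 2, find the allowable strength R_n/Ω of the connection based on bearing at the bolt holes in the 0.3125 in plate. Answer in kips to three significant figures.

57 kips

Per bolt r_n = 1.2 l_c t F_u ≤ 2.4 d t F_u; upper limit = 2.4 × 0.75 × 0.3125 × 70 = 39.38 kips.
Edge bolt: l_c = 1.75 − 0.8125/2 = 1.344 in → 1.2 × 1.344 × 0.3125 × 70 = 35.27 → r_n = 35.27 kips.
Interior bolts: l_c = 2.75 − 0.8125 = 1.938 in → 1.2 × 1.938 × 0.3125 × 70 = 50.86 → r_n = 39.38 kips.
R_n = 1 × 35.27 + 2 × 39.38 = 114 kips.
Allowable strength R_n/Ω = 114 / 2 = 57 kips.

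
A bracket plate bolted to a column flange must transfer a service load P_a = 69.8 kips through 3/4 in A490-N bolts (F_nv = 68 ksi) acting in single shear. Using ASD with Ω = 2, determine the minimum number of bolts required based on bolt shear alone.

A_b = π·0.75²/4 = 0.4418 in².
Per-bolt allowable strength R_n/Ω = 68 × 0.4418 × 1 / 2 = 15.02 kips.
n ≥ 69.8 / 15.02 = 4.647 → use 5 bolts.

5 bolts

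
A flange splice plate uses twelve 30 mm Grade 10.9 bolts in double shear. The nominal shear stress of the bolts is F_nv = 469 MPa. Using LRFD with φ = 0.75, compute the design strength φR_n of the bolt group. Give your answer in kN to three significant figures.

5970 kN

A_b = π × 30² / 4 = 706.9 mm².
R_n = F_nv · A_b · n · n_s = 469 × 706.9 × 12 × 2 / 1000 = 7956 kN.
Design strength φR_n = 0.75 × 7956 = 5970 kN.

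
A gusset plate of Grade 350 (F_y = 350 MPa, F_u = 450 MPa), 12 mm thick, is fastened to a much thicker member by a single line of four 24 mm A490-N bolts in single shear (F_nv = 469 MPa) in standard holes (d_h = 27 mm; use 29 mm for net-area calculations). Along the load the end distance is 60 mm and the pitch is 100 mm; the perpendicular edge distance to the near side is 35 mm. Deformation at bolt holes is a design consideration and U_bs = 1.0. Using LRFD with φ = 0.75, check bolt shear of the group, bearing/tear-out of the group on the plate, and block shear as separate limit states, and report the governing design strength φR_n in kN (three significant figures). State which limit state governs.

637 kN (bolt shear governs)

Bolt shear: A_b = π·24²/4 = 452.4 mm²; R_n = 469 × 452.4 × 4 × 1 / 1000 = 848.7 kN → 0.75 × 848.7 = 637 kN.
Bearing: edge l_c = 46.5, r_n = 301.3 kN; interior l_c = 73, r_n = 311 kN; R_n = 301.3 + 3·311 = 1234 kN → 926 kN.
Block shear: A_gv = 4320, A_nv = 3102, A_nt = 246 mm²; R_n = min(0.6F_uA_nv, 0.6F_yA_gv) + U_bs·F_u·A_nt = 948.2 kN → 711 kN.
Bolt shear governs: 637 kN.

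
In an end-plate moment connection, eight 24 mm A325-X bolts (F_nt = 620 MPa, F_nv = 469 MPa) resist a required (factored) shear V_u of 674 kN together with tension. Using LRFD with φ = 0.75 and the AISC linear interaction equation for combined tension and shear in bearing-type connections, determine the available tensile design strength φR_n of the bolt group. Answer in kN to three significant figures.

1300 kN

A_b = π·24²/4 = 452.4 mm²; f_rv = 674 × 1000 / (8 × 452.4) = 186.2 MPa.
F'_nt = 1.3 F_nt − (F_nt / φF_nv) f_rv = 1.3·620 − (620/(0.75·469))·186.2 = 477.7 MPa, capped at F_nt → F'_nt = 477.7 MPa.
R_n = F'_nt · A_b · n = 477.7 × 452.4 × 8 / 1000 = 1729 kN.
Design strength φR_n = 0.75 × 1729 = 1300 kN.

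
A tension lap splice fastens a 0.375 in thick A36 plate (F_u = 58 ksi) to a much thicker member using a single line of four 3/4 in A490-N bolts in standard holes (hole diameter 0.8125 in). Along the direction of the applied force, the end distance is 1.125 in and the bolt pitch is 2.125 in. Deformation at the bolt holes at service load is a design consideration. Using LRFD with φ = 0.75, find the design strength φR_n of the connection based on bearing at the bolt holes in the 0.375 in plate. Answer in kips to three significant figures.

91.1 kips

Per bolt r_n = 1.2 l_c t F_u ≤ 2.4 d t F_u; upper limit = 2.4 × 0.75 × 0.375 × 58 = 39.15 kips.
Edge bolt: l_c = 1.125 − 0.8125/2 = 0.7188 in → 1.2 × 0.7188 × 0.375 × 58 = 18.76 → r_n = 18.76 kips.
Interior bolts: l_c = 2.125 − 0.8125 = 1.312 in → 1.2 × 1.312 × 0.375 × 58 = 34.26 → r_n = 34.26 kips.
R_n = 1 × 18.76 + 3 × 34.26 = 121.5 kips.
Design strength φR_n = 0.75 × 121.5 = 91.1 kips.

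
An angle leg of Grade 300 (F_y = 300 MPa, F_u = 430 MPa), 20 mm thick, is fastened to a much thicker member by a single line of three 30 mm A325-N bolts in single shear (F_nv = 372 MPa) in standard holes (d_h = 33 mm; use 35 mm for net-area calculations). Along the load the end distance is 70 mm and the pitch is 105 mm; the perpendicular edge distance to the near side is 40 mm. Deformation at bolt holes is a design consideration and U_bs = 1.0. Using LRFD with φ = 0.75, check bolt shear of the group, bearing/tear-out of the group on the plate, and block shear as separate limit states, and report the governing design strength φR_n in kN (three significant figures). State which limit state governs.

592 kN (bolt shear governs)

Bolt shear: A_b = π·30²/4 = 706.9 mm²; R_n = 372 × 706.9 × 3 × 1 / 1000 = 788.9 kN → 0.75 × 788.9 = 592 kN.
Bearing: edge l_c = 53.5, r_n = 552.1 kN; interior l_c = 72, r_n = 619.2 kN; R_n = 552.1 + 2·619.2 = 1791 kN → 1340 kN.
Block shear: A_gv = 5600, A_nv = 3850, A_nt = 450 mm²; R_n = min(0.6F_uA_nv, 0.6F_yA_gv) + U_bs·F_u·A_nt = 1187 kN → 890 kN.
Bolt shear governs: 592 kN.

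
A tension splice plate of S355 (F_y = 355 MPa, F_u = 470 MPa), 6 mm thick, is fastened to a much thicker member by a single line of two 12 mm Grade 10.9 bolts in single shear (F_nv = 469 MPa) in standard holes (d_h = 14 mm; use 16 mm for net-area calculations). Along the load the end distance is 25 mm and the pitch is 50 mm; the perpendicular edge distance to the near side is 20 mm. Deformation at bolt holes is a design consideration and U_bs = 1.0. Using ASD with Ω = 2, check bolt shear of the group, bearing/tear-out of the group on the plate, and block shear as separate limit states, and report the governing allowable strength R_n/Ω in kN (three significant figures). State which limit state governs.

Bolt shear: A_b = π·12²/4 = 113.1 mm²; R_n = 469 × 113.1 × 2 × 1 / 1000 = 106.1 kN → 106.1 / 2 = 53 kN.
Bearing: edge l_c = 18, r_n = 60.91 kN; interior l_c = 36, r_n = 81.22 kN; R_n = 60.91 + 1·81.22 = 142.1 kN → 71.1 kN.
Block shear: A_gv = 450, A_nv = 306, A_nt = 72 mm²; R_n = min(0.6F_uA_nv, 0.6F_yA_gv) + U_bs·F_u·A_nt = 120.1 kN → 60.1 kN.
Bolt shear governs: 53 kN.

53 kN (bolt shear governs)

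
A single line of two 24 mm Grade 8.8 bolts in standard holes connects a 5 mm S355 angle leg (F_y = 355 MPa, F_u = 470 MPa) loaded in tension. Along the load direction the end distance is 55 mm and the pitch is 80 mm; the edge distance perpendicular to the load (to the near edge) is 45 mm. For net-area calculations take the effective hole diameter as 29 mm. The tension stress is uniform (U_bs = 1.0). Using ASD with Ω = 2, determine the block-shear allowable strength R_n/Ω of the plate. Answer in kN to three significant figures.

100 kN

Shear plane L_v = 55 + 1·80 = 135 mm; A_gv = 135 × 5 = 675 mm².
A_nv = (135 − 1.5·29) × 5 = 457.5 mm².
A_nt = (45 − 0.5·29) × 5 = 152.5 mm².
0.6 F_u A_nv = 129 kN; 0.6 F_y A_gv = 143.8 kN → shear rupture governs the shear term.
R_n = 129 + 1.0 × 470 × 152.5 / 1000 = 200.7 kN.
Allowable strength R_n/Ω = 200.7 / 2 = 100 kN.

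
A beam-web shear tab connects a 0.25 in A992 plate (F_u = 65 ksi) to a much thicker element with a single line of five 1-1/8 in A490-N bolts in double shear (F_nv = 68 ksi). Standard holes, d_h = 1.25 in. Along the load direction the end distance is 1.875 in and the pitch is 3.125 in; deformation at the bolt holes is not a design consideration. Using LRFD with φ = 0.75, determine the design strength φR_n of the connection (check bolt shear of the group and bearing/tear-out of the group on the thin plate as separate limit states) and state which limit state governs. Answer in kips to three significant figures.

160 kips (bearing governs)

Bolt shear: A_b = π·1.125²/4 = 0.994 in²; R_n = 68 × 0.994 × 5 × 2 = 675.9 kips → 0.75 × 675.9 = 507 kips.
Bearing (1.5 l_c t F_u ≤ 3.0 d t F_u): upper limit = 3.0·1.125·0.25·65 = 54.84 kips.
  Edge l_c = 1.875 − 1.25/2 = 1.25 → r_n = 30.47 kips; interior l_c = 3.125 − 1.25 = 1.875 → r_n = 45.7 kips.
  R_n,bearing = 1·30.47 + 4·45.7 = 213.3 kips → 0.75 × 213.3 = 160 kips.
Bearing governs: 160 kips.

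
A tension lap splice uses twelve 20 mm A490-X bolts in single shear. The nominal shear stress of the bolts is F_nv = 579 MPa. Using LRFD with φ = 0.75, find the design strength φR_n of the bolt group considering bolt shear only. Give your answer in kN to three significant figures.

A_b = π × 20² / 4 = 314.2 mm².
R_n = F_nv · A_b · n · n_s = 579 × 314.2 × 12 × 1 / 1000 = 2183 kN.
Design strength φR_n = 0.75 × 2183 = 1640 kN.

1640 kN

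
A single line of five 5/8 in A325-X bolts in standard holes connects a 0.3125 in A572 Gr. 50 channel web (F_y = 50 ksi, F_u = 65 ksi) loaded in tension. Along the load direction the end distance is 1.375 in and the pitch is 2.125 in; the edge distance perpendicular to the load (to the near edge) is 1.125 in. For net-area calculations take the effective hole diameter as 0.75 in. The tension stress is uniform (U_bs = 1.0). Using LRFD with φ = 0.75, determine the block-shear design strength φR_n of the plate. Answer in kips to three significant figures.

Shear plane L_v = 1.375 + 4·2.125 = 9.875 in; A_gv = 9.875 × 0.3125 = 3.086 in².
A_nv = (9.875 − 4.5·0.75) × 0.3125 = 2.031 in².
A_nt = (1.125 − 0.5·0.75) × 0.3125 = 0.2344 in².
0.6 F_u A_nv = 79.22 kips; 0.6 F_y A_gv = 92.58 kips → shear rupture governs the shear term.
R_n = 79.22 + 1.0 × 65 × 0.2344 = 94.45 kips.
Design strength φR_n = 0.75 × 94.45 = 70.8 kips.

70.8 kips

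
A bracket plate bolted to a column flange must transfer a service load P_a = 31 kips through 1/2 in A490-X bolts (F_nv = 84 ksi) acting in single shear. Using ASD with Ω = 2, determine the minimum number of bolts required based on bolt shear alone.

A_b = π·0.5²/4 = 0.1963 in².
Per-bolt allowable strength R_n/Ω = 84 × 0.1963 × 1 / 2 = 8.247 kips.
n ≥ 31 / 8.247 = 3.759 → use 4 bolts.

4 bolts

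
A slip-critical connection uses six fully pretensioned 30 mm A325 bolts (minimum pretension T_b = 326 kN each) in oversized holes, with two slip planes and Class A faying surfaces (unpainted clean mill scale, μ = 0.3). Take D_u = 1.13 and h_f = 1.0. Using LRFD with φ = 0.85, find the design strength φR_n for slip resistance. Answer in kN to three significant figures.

R_n = μ · D_u · h_f · T_b · n_s · n_b = 0.3 × 1.13 × 1.0 × 326 × 2 × 6 = 1326 kN.
Design strength φR_n = 0.85 × 1326 = 1130 kN.

1130 kN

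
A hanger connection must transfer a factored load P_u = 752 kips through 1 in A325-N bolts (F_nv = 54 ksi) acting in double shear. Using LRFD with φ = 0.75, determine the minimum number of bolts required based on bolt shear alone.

12 bolts

A_b = π·1²/4 = 0.7854 in².
Per-bolt design strength φR_n = 0.75 × 54 × 0.7854 × 2 = 63.62 kips.
n ≥ 752 / 63.62 = 11.82 → use 12 bolts.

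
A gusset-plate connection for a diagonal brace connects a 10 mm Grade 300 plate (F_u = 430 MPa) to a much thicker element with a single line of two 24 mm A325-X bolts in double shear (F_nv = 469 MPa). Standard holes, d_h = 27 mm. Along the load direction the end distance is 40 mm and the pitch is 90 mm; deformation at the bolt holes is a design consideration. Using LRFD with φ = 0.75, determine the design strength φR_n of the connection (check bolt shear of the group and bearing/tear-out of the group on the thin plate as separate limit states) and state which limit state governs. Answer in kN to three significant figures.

288 kN (bearing governs)

Bolt shear: A_b = π·24²/4 = 452.4 mm²; R_n = 469 × 452.4 × 2 × 2 / 1000 = 848.7 kN → 0.75 × 848.7 = 637 kN.
Bearing (1.2 l_c t F_u ≤ 2.4 d t F_u): upper limit = 2.4·24·10·430 / 1000 = 247.7 kN.
  Edge l_c = 40 − 27/2 = 26.5 → r_n = 136.7 kN; interior l_c = 90 − 27 = 63 → r_n = 247.7 kN.
  R_n,bearing = 1·136.7 + 1·247.7 = 384.4 kN → 0.75 × 384.4 = 288 kN.
Bearing governs: 288 kN.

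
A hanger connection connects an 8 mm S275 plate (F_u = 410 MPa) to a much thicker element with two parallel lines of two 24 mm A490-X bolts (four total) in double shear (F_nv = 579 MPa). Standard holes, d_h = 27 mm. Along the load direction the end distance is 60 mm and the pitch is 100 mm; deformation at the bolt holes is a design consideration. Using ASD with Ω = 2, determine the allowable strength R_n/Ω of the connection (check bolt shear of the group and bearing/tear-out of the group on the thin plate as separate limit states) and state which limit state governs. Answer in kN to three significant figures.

Bolt shear: A_b = π·24²/4 = 452.4 mm²; R_n = 579 × 452.4 × 4 × 2 / 1000 = 2095 kN → 2095 / 2 = 1050 kN.
Bearing (1.2 l_c t F_u ≤ 2.4 d t F_u): upper limit = 2.4·24·8·410 / 1000 = 188.9 kN.
  Edge l_c = 60 − 27/2 = 46.5 → r_n = 183 kN; interior l_c = 100 − 27 = 73 → r_n = 188.9 kN.
  R_n,bearing = 2·183 + 2·188.9 = 743.9 kN → 743.9 / 2 = 372 kN.
Bearing governs: 372 kN.

372 kN (bearing governs)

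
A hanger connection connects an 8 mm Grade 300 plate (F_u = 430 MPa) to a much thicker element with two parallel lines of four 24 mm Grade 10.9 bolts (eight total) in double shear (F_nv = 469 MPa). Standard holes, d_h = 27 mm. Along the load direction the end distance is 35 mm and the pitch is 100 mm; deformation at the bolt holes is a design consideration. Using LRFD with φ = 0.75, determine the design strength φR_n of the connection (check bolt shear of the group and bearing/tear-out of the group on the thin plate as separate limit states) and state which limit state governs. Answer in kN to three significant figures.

1020 kN (bearing governs)

Bolt shear: A_b = π·24²/4 = 452.4 mm²; R_n = 469 × 452.4 × 8 × 2 / 1000 = 3395 kN → 0.75 × 3395 = 2550 kN.
Bearing (1.2 l_c t F_u ≤ 2.4 d t F_u): upper limit = 2.4·24·8·430 / 1000 = 198.1 kN.
  Edge l_c = 35 − 27/2 = 21.5 → r_n = 88.75 kN; interior l_c = 100 − 27 = 73 → r_n = 198.1 kN.
  R_n,bearing = 2·88.75 + 6·198.1 = 1366 kN → 0.75 × 1366 = 1020 kN.
Bearing governs: 1020 kN.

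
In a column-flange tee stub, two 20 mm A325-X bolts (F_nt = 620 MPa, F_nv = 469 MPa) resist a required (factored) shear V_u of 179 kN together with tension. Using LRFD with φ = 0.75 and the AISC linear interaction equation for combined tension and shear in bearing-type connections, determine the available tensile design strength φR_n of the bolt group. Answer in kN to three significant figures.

143 kN

A_b = π·20²/4 = 314.2 mm²; f_rv = 179 × 1000 / (2 × 314.2) = 284.9 MPa.
F'_nt = 1.3 F_nt − (F_nt / φF_nv) f_rv = 1.3·620 − (620/(0.75·469))·284.9 = 303.9 MPa, capped at F_nt → F'_nt = 303.9 MPa.
R_n = F'_nt · A_b · n = 303.9 × 314.2 × 2 / 1000 = 190.9 kN.
Design strength φR_n = 0.75 × 190.9 = 143 kN.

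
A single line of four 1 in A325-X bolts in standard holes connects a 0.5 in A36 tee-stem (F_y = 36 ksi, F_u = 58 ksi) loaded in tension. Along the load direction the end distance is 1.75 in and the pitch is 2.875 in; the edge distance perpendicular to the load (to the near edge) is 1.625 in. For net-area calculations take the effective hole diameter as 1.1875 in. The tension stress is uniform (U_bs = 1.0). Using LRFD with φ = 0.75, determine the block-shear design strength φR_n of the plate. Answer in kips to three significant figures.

104 kips

Shear plane L_v = 1.75 + 3·2.875 = 10.38 in; A_gv = 10.38 × 0.5 = 5.188 in².
A_nv = (10.38 − 3.5·1.1875) × 0.5 = 3.109 in².
A_nt = (1.625 − 0.5·1.1875) × 0.5 = 0.5156 in².
0.6 F_u A_nv = 108.2 kips; 0.6 F_y A_gv = 112 kips → shear rupture governs the shear term.
R_n = 108.2 + 1.0 × 58 × 0.5156 = 138.1 kips.
Design strength φR_n = 0.75 × 138.1 = 104 kips.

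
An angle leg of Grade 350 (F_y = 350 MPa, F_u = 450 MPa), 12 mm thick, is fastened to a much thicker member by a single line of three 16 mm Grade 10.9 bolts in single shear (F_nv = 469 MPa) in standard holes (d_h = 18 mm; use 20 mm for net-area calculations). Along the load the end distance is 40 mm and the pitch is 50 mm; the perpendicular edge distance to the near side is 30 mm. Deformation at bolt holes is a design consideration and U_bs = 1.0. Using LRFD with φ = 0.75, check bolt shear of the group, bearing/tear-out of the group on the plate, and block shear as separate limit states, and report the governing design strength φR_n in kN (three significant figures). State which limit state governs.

212 kN (bolt shear governs)

Bolt shear: A_b = π·16²/4 = 201.1 mm²; R_n = 469 × 201.1 × 3 × 1 / 1000 = 282.9 kN → 0.75 × 282.9 = 212 kN.
Bearing: edge l_c = 31, r_n = 200.9 kN; interior l_c = 32, r_n = 207.4 kN; R_n = 200.9 + 2·207.4 = 615.6 kN → 462 kN.
Block shear: A_gv = 1680, A_nv = 1080, A_nt = 240 mm²; R_n = min(0.6F_uA_nv, 0.6F_yA_gv) + U_bs·F_u·A_nt = 399.6 kN → 300 kN.
Bolt shear governs: 212 kN.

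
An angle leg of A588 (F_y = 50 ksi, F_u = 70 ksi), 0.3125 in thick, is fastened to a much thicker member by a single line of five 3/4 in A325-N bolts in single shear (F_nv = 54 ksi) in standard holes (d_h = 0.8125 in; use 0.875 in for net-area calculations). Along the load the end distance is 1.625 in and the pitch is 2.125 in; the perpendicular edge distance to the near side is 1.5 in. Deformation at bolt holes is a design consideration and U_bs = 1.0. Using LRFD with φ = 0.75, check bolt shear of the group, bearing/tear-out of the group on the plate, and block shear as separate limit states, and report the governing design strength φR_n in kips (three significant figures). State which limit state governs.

Bolt shear: A_b = π·0.75²/4 = 0.4418 in²; R_n = 54 × 0.4418 × 5 × 1 = 119.3 kips → 0.75 × 119.3 = 89.5 kips.
Bearing: edge l_c = 1.219, r_n = 31.99 kips; interior l_c = 1.312, r_n = 34.45 kips; R_n = 31.99 + 4·34.45 = 169.8 kips → 127 kips.
Block shear: A_gv = 3.164, A_nv = 1.934, A_nt = 0.332 in²; R_n = min(0.6F_uA_nv, 0.6F_yA_gv) + U_bs·F_u·A_nt = 104.5 kips → 78.3 kips.
Block shear governs: 78.3 kips.

78.3 kips (block shear governs)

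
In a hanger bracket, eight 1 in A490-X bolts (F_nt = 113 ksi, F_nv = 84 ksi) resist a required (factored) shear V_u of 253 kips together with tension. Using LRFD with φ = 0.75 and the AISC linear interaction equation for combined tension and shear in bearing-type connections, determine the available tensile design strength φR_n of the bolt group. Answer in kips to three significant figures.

352 kips

A_b = π·1²/4 = 0.7854 in²; f_rv = 253 / (8 × 0.7854) = 40.27 ksi.
F'_nt = 1.3 F_nt − (F_nt / φF_nv) f_rv = 1.3·113 − (113/(0.75·84))·40.27 = 74.68 ksi, capped at F_nt → F'_nt = 74.68 ksi.
R_n = F'_nt · A_b · n = 74.68 × 0.7854 × 8 = 469.2 kips.
Design strength φR_n = 0.75 × 469.2 = 352 kips.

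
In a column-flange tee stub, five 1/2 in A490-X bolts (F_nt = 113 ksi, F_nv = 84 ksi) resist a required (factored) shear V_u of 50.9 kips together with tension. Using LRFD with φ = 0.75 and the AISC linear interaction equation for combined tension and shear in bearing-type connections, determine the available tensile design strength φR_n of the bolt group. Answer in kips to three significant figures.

A_b = π·0.5²/4 = 0.1963 in²; f_rv = 50.9 / (5 × 0.1963) = 51.85 ksi.
F'_nt = 1.3 F_nt − (F_nt / φF_nv) f_rv = 1.3·113 − (113/(0.75·84))·51.85 = 53.91 ksi, capped at F_nt → F'_nt = 53.91 ksi.
R_n = F'_nt · A_b · n = 53.91 × 0.1963 × 5 = 52.92 kips.
Design strength φR_n = 0.75 × 52.92 = 39.7 kips.

39.7 kips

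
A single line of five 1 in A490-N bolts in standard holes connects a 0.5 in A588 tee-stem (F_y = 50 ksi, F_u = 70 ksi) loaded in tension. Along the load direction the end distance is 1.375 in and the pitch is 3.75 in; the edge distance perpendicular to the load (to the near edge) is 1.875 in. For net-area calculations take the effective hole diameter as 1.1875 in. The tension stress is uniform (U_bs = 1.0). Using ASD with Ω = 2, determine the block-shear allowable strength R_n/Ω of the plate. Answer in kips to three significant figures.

138 kips

Shear plane L_v = 1.375 + 4·3.75 = 16.38 in; A_gv = 16.38 × 0.5 = 8.188 in².
A_nv = (16.38 − 4.5·1.1875) × 0.5 = 5.516 in².
A_nt = (1.875 − 0.5·1.1875) × 0.5 = 0.6406 in².
0.6 F_u A_nv = 231.7 kips; 0.6 F_y A_gv = 245.6 kips → shear rupture governs the shear term.
R_n = 231.7 + 1.0 × 70 × 0.6406 = 276.5 kips.
Allowable strength R_n/Ω = 276.5 / 2 = 138 kips.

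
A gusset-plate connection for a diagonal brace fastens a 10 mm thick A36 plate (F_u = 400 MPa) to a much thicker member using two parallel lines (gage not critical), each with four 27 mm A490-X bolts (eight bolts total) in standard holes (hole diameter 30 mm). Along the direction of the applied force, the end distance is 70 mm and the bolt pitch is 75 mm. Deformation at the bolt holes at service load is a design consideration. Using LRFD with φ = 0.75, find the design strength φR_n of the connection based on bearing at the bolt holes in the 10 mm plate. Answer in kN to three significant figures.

Per bolt r_n = 1.2 l_c t F_u ≤ 2.4 d t F_u; upper limit = 2.4 × 27 × 10 × 400 / 1000 = 259.2 kN.
Edge bolt: l_c = 70 − 30/2 = 55 mm → 1.2 × 55 × 10 × 400 / 1000 = 264 → r_n = 259.2 kN.
Interior bolts: l_c = 75 − 30 = 45 mm → 1.2 × 45 × 10 × 400 / 1000 = 216 → r_n = 216 kN.
R_n = 2 × 259.2 + 6 × 216 = 1814 kN.
Design strength φR_n = 0.75 × 1814 = 1360 kN.

1360 kN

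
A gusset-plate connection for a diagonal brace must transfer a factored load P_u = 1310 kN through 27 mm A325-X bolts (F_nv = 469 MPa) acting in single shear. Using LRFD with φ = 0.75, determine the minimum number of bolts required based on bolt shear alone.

A_b = π·27²/4 = 572.6 mm².
Per-bolt design strength φR_n = 0.75 × 469 × 572.6 × 1 / 1000 = 201.4 kN.
n ≥ 1310 / 201.4 = 6.505 → use 7 bolts.

7 bolts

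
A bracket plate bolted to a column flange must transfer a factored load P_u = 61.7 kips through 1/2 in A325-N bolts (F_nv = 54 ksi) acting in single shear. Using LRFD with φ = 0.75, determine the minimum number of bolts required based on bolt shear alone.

A_b = π·0.5²/4 = 0.1963 in².
Per-bolt design strength φR_n = 0.75 × 54 × 0.1963 × 1 = 7.952 kips.
n ≥ 61.7 / 7.952 = 7.759 → use 8 bolts.

8 bolts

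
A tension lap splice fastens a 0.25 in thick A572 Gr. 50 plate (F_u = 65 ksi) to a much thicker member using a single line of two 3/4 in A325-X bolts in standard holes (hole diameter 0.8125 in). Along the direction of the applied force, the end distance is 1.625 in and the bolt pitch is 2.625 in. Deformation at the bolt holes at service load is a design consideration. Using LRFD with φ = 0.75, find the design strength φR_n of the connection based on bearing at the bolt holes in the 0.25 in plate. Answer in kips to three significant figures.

39.8 kips

Per bolt r_n = 1.2 l_c t F_u ≤ 2.4 d t F_u; upper limit = 2.4 × 0.75 × 0.25 × 65 = 29.25 kips.
Edge bolt: l_c = 1.625 − 0.8125/2 = 1.219 in → 1.2 × 1.219 × 0.25 × 65 = 23.77 → r_n = 23.77 kips.
Interior bolts: l_c = 2.625 − 0.8125 = 1.812 in → 1.2 × 1.812 × 0.25 × 65 = 35.34 → r_n = 29.25 kips.
R_n = 1 × 23.77 + 1 × 29.25 = 53.02 kips.
Design strength φR_n = 0.75 × 53.02 = 39.8 kips.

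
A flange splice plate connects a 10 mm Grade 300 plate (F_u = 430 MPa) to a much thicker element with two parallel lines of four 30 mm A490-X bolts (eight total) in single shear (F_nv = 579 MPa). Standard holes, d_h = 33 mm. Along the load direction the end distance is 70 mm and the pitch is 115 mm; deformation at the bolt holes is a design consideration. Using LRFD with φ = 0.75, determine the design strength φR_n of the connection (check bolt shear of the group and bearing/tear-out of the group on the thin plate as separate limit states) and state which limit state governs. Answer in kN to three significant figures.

Bolt shear: A_b = π·30²/4 = 706.9 mm²; R_n = 579 × 706.9 × 8 × 1 / 1000 = 3274 kN → 0.75 × 3274 = 2460 kN.
Bearing (1.2 l_c t F_u ≤ 2.4 d t F_u): upper limit = 2.4·30·10·430 / 1000 = 309.6 kN.
  Edge l_c = 70 − 33/2 = 53.5 → r_n = 276.1 kN; interior l_c = 115 − 33 = 82 → r_n = 309.6 kN.
  R_n,bearing = 2·276.1 + 6·309.6 = 2410 kN → 0.75 × 2410 = 1810 kN.
Bearing governs: 1810 kN.

1810 kN (bearing governs)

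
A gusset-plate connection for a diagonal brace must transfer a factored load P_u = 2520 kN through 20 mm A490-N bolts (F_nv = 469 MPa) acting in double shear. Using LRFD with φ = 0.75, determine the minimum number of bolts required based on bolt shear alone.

12 bolts

A_b = π·20²/4 = 314.2 mm².
Per-bolt design strength φR_n = 0.75 × 469 × 314.2 × 2 / 1000 = 221 kN.
n ≥ 2520 / 221 = 11.4 → use 12 bolts.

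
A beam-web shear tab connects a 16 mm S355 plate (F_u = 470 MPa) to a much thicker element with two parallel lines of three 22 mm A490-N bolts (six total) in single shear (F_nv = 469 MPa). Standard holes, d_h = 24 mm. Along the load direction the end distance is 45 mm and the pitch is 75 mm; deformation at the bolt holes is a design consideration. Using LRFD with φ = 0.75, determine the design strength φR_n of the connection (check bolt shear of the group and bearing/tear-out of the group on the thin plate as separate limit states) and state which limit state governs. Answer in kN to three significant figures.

Bolt shear: A_b = π·22²/4 = 380.1 mm²; R_n = 469 × 380.1 × 6 × 1 / 1000 = 1070 kN → 0.75 × 1070 = 802 kN.
Bearing (1.2 l_c t F_u ≤ 2.4 d t F_u): upper limit = 2.4·22·16·470 / 1000 = 397.1 kN.
  Edge l_c = 45 − 24/2 = 33 → r_n = 297.8 kN; interior l_c = 75 − 24 = 51 → r_n = 397.1 kN.
  R_n,bearing = 2·297.8 + 4·397.1 = 2184 kN → 0.75 × 2184 = 1640 kN.
Bolt shear governs: 802 kN.

802 kN (bolt shear governs)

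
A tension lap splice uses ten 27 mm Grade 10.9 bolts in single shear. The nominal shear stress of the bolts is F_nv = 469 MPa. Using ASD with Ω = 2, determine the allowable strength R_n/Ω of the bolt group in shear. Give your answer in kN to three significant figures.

A_b = π × 27² / 4 = 572.6 mm².
R_n = F_nv · A_b · n · n_s = 469 × 572.6 × 10 × 1 / 1000 = 2685 kN.
Allowable strength R_n/Ω = 2685 / 2 = 1340 kN.

1340 kN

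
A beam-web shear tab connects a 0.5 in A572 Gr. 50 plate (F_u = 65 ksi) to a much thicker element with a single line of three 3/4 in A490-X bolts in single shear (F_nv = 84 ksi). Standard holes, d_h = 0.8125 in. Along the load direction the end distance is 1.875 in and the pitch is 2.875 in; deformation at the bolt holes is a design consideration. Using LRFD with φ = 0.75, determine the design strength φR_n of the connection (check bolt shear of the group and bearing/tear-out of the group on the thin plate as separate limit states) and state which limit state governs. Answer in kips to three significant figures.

Bolt shear: A_b = π·0.75²/4 = 0.4418 in²; R_n = 84 × 0.4418 × 3 × 1 = 111.3 kips → 0.75 × 111.3 = 83.5 kips.
Bearing (1.2 l_c t F_u ≤ 2.4 d t F_u): upper limit = 2.4·0.75·0.5·65 = 58.5 kips.
  Edge l_c = 1.875 − 0.8125/2 = 1.469 → r_n = 57.28 kips; interior l_c = 2.875 − 0.8125 = 2.062 → r_n = 58.5 kips.
  R_n,bearing = 1·57.28 + 2·58.5 = 174.3 kips → 0.75 × 174.3 = 131 kips.
Bolt shear governs: 83.5 kips.

83.5 kips (bolt shear governs)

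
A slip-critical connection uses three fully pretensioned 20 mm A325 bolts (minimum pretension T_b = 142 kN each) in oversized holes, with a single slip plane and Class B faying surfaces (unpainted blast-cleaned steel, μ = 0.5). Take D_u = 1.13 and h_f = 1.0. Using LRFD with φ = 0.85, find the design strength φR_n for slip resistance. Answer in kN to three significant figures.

R_n = μ · D_u · h_f · T_b · n_s · n_b = 0.5 × 1.13 × 1.0 × 142 × 1 × 3 = 240.7 kN.
Design strength φR_n = 0.85 × 240.7 = 205 kN.

205 kN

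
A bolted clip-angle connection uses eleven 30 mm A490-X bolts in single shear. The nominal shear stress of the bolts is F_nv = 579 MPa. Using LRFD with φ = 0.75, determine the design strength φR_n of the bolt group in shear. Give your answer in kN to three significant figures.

A_b = π × 30² / 4 = 706.9 mm².
R_n = F_nv · A_b · n · n_s = 579 × 706.9 × 11 × 1 / 1000 = 4502 kN.
Design strength φR_n = 0.75 × 4502 = 3380 kN.

3380 kN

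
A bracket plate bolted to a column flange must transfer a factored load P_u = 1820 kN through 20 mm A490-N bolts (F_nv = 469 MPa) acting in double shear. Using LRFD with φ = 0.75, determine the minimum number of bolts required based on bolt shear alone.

A_b = π·20²/4 = 314.2 mm².
Per-bolt design strength φR_n = 0.75 × 469 × 314.2 × 2 / 1000 = 221 kN.
n ≥ 1820 / 221 = 8.235 → use 9 bolts.

9 bolts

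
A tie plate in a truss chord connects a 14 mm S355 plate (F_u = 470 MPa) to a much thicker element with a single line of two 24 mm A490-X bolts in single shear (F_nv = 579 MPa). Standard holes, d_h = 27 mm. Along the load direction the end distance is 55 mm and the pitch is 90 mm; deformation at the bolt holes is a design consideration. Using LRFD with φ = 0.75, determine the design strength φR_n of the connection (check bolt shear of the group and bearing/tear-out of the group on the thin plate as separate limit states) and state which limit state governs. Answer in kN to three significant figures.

Bolt shear: A_b = π·24²/4 = 452.4 mm²; R_n = 579 × 452.4 × 2 × 1 / 1000 = 523.9 kN → 0.75 × 523.9 = 393 kN.
Bearing (1.2 l_c t F_u ≤ 2.4 d t F_u): upper limit = 2.4·24·14·470 / 1000 = 379 kN.
  Edge l_c = 55 − 27/2 = 41.5 → r_n = 327.7 kN; interior l_c = 90 − 27 = 63 → r_n = 379 kN.
  R_n,bearing = 1·327.7 + 1·379 = 706.7 kN → 0.75 × 706.7 = 530 kN.
Bolt shear governs: 393 kN.

393 kN (bolt shear governs)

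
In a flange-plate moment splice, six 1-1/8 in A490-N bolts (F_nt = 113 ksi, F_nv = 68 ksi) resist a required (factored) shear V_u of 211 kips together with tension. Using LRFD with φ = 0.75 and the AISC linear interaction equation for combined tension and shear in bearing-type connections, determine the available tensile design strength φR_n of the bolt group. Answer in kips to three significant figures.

306 kips

A_b = π·1.125²/4 = 0.994 in²; f_rv = 211 / (6 × 0.994) = 35.38 ksi.
F'_nt = 1.3 F_nt − (F_nt / φF_nv) f_rv = 1.3·113 − (113/(0.75·68))·35.38 = 68.51 ksi, capped at F_nt → F'_nt = 68.51 ksi.
R_n = F'_nt · A_b · n = 68.51 × 0.994 × 6 = 408.6 kips.
Design strength φR_n = 0.75 × 408.6 = 306 kips.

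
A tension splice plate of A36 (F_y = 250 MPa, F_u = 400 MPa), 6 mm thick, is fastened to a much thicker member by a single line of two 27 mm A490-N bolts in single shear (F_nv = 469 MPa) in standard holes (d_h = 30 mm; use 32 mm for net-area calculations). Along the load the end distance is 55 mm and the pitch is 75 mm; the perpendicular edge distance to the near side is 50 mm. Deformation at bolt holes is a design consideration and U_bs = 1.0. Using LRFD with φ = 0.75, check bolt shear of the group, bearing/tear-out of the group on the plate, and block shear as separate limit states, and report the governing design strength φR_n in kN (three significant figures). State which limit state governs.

149 kN (block shear governs)

Bolt shear: A_b = π·27²/4 = 572.6 mm²; R_n = 469 × 572.6 × 2 × 1 / 1000 = 537.1 kN → 0.75 × 537.1 = 403 kN.
Bearing: edge l_c = 40, r_n = 115.2 kN; interior l_c = 45, r_n = 129.6 kN; R_n = 115.2 + 1·129.6 = 244.8 kN → 184 kN.
Block shear: A_gv = 780, A_nv = 492, A_nt = 204 mm²; R_n = min(0.6F_uA_nv, 0.6F_yA_gv) + U_bs·F_u·A_nt = 198.6 kN → 149 kN.
Block shear governs: 149 kN.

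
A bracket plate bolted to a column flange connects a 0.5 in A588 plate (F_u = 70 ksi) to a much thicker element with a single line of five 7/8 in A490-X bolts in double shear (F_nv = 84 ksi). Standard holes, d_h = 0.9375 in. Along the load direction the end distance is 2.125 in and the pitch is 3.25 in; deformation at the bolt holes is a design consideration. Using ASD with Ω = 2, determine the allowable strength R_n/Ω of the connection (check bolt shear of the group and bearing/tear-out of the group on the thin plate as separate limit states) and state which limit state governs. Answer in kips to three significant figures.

182 kips (bearing governs)

Bolt shear: A_b = π·0.875²/4 = 0.6013 in²; R_n = 84 × 0.6013 × 5 × 2 = 505.1 kips → 505.1 / 2 = 253 kips.
Bearing (1.2 l_c t F_u ≤ 2.4 d t F_u): upper limit = 2.4·0.875·0.5·70 = 73.5 kips.
  Edge l_c = 2.125 − 0.9375/2 = 1.656 → r_n = 69.56 kips; interior l_c = 3.25 − 0.9375 = 2.312 → r_n = 73.5 kips.
  R_n,bearing = 1·69.56 + 4·73.5 = 363.6 kips → 363.6 / 2 = 182 kips.
Bearing governs: 182 kips.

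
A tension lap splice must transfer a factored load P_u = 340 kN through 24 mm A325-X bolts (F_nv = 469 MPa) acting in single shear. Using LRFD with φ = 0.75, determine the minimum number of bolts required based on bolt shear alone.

3 bolts

A_b = π·24²/4 = 452.4 mm².
Per-bolt design strength φR_n = 0.75 × 469 × 452.4 × 1 / 1000 = 159.1 kN.
n ≥ 340 / 159.1 = 2.137 → use 3 bolts.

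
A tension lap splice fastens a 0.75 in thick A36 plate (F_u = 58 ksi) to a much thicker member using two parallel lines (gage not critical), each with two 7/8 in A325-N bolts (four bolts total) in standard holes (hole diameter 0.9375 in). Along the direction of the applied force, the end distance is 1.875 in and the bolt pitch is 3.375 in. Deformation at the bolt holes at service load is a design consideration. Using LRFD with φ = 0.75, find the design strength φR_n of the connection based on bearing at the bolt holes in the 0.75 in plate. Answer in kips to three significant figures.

Per bolt r_n = 1.2 l_c t F_u ≤ 2.4 d t F_u; upper limit = 2.4 × 0.875 × 0.75 × 58 = 91.35 kips.
Edge bolt: l_c = 1.875 − 0.9375/2 = 1.406 in → 1.2 × 1.406 × 0.75 × 58 = 73.41 → r_n = 73.41 kips.
Interior bolts: l_c = 3.375 − 0.9375 = 2.438 in → 1.2 × 2.438 × 0.75 × 58 = 127.2 → r_n = 91.35 kips.
R_n = 2 × 73.41 + 2 × 91.35 = 329.5 kips.
Design strength φR_n = 0.75 × 329.5 = 247 kips.

247 kips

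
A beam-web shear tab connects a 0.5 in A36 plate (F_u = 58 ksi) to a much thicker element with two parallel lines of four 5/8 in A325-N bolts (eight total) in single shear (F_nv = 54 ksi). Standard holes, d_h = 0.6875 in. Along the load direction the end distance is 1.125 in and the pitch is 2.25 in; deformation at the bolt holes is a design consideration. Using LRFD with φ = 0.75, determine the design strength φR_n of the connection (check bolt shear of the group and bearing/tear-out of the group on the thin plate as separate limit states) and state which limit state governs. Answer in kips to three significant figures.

Bolt shear: A_b = π·0.625²/4 = 0.3068 in²; R_n = 54 × 0.3068 × 8 × 1 = 132.5 kips → 0.75 × 132.5 = 99.4 kips.
Bearing (1.2 l_c t F_u ≤ 2.4 d t F_u): upper limit = 2.4·0.625·0.5·58 = 43.5 kips.
  Edge l_c = 1.125 − 0.6875/2 = 0.7812 → r_n = 27.19 kips; interior l_c = 2.25 − 0.6875 = 1.562 → r_n = 43.5 kips.
  R_n,bearing = 2·27.19 + 6·43.5 = 315.4 kips → 0.75 × 315.4 = 237 kips.
Bolt shear governs: 99.4 kips.

99.4 kips (bolt shear governs)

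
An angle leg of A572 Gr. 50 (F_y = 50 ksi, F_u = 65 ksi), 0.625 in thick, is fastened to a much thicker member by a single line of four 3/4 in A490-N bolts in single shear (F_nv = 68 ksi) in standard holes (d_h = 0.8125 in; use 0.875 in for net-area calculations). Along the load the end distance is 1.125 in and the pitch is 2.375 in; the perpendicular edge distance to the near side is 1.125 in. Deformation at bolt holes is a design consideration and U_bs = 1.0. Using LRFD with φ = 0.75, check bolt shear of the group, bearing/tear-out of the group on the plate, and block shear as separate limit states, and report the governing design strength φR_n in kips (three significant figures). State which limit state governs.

90.1 kips (bolt shear governs)

Bolt shear: A_b = π·0.75²/4 = 0.4418 in²; R_n = 68 × 0.4418 × 4 × 1 = 120.2 kips → 0.75 × 120.2 = 90.1 kips.
Bearing: edge l_c = 0.7188, r_n = 35.04 kips; interior l_c = 1.562, r_n = 73.12 kips; R_n = 35.04 + 3·73.12 = 254.4 kips → 191 kips.
Block shear: A_gv = 5.156, A_nv = 3.242, A_nt = 0.4297 in²; R_n = min(0.6F_uA_nv, 0.6F_yA_gv) + U_bs·F_u·A_nt = 154.4 kips → 116 kips.
Bolt shear governs: 90.1 kips.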